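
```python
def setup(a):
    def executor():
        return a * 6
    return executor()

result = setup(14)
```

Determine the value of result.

Step 1: setup(14) binds parameter a = 14.
Step 2: executor() accesses a = 14 from enclosing scope.
Step 3: result = 14 * 6 = 84

The answer is 84.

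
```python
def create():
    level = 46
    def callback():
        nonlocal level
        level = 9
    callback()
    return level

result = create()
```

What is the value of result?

Step 1: create() sets level = 46.
Step 2: callback() uses nonlocal to reassign level = 9.
Step 3: result = 9

The answer is 9.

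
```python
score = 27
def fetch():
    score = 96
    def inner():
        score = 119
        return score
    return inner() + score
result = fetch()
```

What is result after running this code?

Step 1: fetch() has local score = 96. inner() has local score = 119.
Step 2: inner() returns its local score = 119.
Step 3: fetch() returns 119 + its own score (96) = 215

The answer is 215.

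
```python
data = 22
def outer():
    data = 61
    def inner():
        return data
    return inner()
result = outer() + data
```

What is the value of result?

Step 1: Global data = 22. outer() shadows with data = 61.
Step 2: inner() returns enclosing data = 61. outer() = 61.
Step 3: result = 61 + global data (22) = 83

The answer is 83.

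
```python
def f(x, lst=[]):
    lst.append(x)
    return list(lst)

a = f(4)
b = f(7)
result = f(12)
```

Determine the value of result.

Step 1: Default list is shared. list() creates copies for return values.
Step 2: Internal list grows: [4] -> [4, 7] -> [4, 7, 12].
Step 3: result = [4, 7, 12]

The answer is [4, 7, 12].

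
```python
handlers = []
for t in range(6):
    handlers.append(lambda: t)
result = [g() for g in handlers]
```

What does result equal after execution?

Step 1: All 6 lambdas share the same variable t.
Step 2: After the loop, t = 5.
Step 3: Each call returns 5. result = [5, 5, 5, 5, 5, 5]

The answer is [5, 5, 5, 5, 5, 5].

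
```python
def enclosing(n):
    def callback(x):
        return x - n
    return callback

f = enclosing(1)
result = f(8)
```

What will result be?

Step 1: enclosing(1) creates a closure capturing n = 1.
Step 2: f(8) computes 8 - 1 = 7.
Step 3: result = 7

The answer is 7.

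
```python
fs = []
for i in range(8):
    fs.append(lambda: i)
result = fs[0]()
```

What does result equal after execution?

Step 1: The loop creates 8 lambdas, all referencing the same variable i.
Step 2: After the loop, i = 7 (final value).
Step 3: fs[0]() looks up i at call time and finds 7. This is the late binding gotcha. result = 7

The answer is 7.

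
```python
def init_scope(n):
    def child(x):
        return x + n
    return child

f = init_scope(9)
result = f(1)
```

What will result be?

Step 1: init_scope(9) creates a closure that captures n = 9.
Step 2: f(1) calls the closure with x = 1, returning 1 + 9 = 10.
Step 3: result = 10

The answer is 10.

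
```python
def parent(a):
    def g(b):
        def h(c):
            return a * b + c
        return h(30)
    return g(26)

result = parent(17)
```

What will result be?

Step 1: a = 17, b = 26, c = 30.
Step 2: h() computes a * b + c = 17 * 26 + 30 = 472.
Step 3: result = 472

The answer is 472.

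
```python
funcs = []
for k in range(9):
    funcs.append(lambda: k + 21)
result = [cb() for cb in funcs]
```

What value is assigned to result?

Step 1: All lambdas capture k by reference. After the loop, k = 8.
Step 2: Each call returns 8 + 21 = 29.
Step 3: result = [29, 29, 29, 29, 29, 29, 29, 29, 29]

The answer is [29, 29, 29, 29, 29, 29, 29, 29, 29].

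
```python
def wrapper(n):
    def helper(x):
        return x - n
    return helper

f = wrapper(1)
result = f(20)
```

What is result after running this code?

Step 1: wrapper(1) creates a closure capturing n = 1.
Step 2: f(20) computes 20 - 1 = 19.
Step 3: result = 19

The answer is 19.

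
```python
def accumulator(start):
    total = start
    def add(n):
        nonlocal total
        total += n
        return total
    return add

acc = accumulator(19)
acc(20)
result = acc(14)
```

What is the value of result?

Step 1: accumulator(19) creates closure with total = 19.
Step 2: First acc(20): total = 19 + 20 = 39.
Step 3: Second acc(14): total = 39 + 14 = 53. result = 53

The answer is 53.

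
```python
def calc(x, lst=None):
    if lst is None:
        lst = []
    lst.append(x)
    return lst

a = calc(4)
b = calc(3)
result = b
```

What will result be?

Step 1: None default with guard creates a NEW list each call.
Step 2: a = [4] (fresh list). b = [3] (another fresh list).
Step 3: result = [3] (this is the fix for mutable default)

The answer is [3].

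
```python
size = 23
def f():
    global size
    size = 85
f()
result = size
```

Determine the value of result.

Step 1: size = 23 globally.
Step 2: f() declares global size and sets it to 85.
Step 3: After f(), global size = 85. result = 85

The answer is 85.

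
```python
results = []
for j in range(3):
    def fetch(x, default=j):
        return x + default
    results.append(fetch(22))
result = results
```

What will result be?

Step 1: Default argument default=j is evaluated at function definition time.
Step 2: Each iteration creates fetch with default = current j value.
Step 3: fetch(22) returns 22 + default. results = [22, 23, 24]

The answer is [22, 23, 24].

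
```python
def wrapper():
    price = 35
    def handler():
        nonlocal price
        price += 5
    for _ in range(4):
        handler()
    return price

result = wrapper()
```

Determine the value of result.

Step 1: price = 35.
Step 2: handler() is called 4 times in a loop, each adding 5 via nonlocal.
Step 3: price = 35 + 5 * 4 = 55

The answer is 55.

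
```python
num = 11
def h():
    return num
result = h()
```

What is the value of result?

Step 1: num = 11 is defined in the global scope.
Step 2: h() looks up num. No local num exists, so Python checks the global scope via LEGB rule and finds num = 11.
Step 3: result = 11

The answer is 11.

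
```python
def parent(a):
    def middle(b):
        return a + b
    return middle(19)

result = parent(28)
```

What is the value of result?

Step 1: parent(28) passes a = 28.
Step 2: middle(19) has b = 19, reads a = 28 from enclosing.
Step 3: result = 28 + 19 = 47

The answer is 47.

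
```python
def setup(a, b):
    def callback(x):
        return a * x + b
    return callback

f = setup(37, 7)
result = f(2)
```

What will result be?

Step 1: setup(37, 7) captures a = 37, b = 7.
Step 2: f(2) computes 37 * 2 + 7 = 81.
Step 3: result = 81

The answer is 81.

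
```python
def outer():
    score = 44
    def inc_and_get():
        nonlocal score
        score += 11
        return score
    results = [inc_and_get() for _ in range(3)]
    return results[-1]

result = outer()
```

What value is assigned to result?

Step 1: score = 44.
Step 2: Three calls to inc_and_get(), each adding 11.
Step 3: Last value = 44 + 11 * 3 = 77

The answer is 77.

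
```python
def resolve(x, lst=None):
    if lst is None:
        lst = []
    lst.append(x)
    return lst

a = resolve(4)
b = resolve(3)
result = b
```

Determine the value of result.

Step 1: None default with guard creates a NEW list each call.
Step 2: a = [4] (fresh list). b = [3] (another fresh list).
Step 3: result = [3] (this is the fix for mutable default)

The answer is [3].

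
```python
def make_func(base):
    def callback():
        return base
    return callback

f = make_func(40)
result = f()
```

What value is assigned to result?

Step 1: make_func(40) creates closure capturing base = 40.
Step 2: f() returns the captured base = 40.
Step 3: result = 40

The answer is 40.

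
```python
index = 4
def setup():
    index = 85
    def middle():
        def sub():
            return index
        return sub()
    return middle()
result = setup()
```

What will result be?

Step 1: setup() defines index = 85. middle() and sub() have no local index.
Step 2: sub() checks local (none), enclosing middle() (none), enclosing setup() and finds index = 85.
Step 3: result = 85

The answer is 85.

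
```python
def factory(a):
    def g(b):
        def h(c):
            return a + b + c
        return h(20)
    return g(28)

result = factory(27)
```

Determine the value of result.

Step 1: a = 27, b = 28, c = 20 across three nested scopes.
Step 2: h() accesses all three via LEGB rule.
Step 3: result = 27 + 28 + 20 = 75

The answer is 75.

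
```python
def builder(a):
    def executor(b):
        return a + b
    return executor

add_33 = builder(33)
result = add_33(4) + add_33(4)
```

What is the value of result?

Step 1: add_33 captures a = 33.
Step 2: add_33(4) = 33 + 4 = 37, called twice.
Step 3: result = 37 + 37 = 74

The answer is 74.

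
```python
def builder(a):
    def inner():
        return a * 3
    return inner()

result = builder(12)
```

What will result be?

Step 1: builder(12) binds parameter a = 12.
Step 2: inner() accesses a = 12 from enclosing scope.
Step 3: result = 12 * 3 = 36

The answer is 36.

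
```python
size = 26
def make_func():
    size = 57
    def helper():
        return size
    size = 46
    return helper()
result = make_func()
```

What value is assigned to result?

Step 1: make_func() sets size = 57, then later size = 46.
Step 2: helper() is called after size is reassigned to 46. Closures capture variables by reference, not by value.
Step 3: result = 46

The answer is 46.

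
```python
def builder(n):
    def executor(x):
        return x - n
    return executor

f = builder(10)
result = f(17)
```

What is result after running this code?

Step 1: builder(10) creates a closure capturing n = 10.
Step 2: f(17) computes 17 - 10 = 7.
Step 3: result = 7

The answer is 7.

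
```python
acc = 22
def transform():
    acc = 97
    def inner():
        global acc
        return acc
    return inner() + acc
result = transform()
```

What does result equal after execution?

Step 1: Global acc = 22. transform() shadows with local acc = 97.
Step 2: inner() uses global keyword, so inner() returns global acc = 22.
Step 3: transform() returns 22 + 97 = 119

The answer is 119.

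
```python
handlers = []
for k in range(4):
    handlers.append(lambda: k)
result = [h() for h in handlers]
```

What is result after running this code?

Step 1: All 4 lambdas share the same variable k.
Step 2: After the loop, k = 3.
Step 3: Each call returns 3. result = [3, 3, 3, 3]

The answer is [3, 3, 3, 3].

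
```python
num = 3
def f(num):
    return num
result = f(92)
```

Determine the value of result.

Step 1: Global num = 3.
Step 2: f(92) takes parameter num = 92, which shadows the global.
Step 3: result = 92

The answer is 92.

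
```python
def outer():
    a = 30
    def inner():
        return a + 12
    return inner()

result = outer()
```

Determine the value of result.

Step 1: outer() defines a = 30.
Step 2: inner() reads a = 30 from enclosing scope, returns 30 + 12 = 42.
Step 3: result = 42

The answer is 42.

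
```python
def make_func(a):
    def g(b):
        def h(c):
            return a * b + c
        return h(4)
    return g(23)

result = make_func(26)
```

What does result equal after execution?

Step 1: a = 26, b = 23, c = 4.
Step 2: h() computes a * b + c = 26 * 23 + 4 = 602.
Step 3: result = 602

The answer is 602.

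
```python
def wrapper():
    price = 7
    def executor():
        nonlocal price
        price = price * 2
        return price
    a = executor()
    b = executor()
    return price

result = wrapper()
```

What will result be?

Step 1: price starts at 7.
Step 2: First executor(): price = 7 * 2 = 14.
Step 3: Second executor(): price = 14 * 2 = 28.
Step 4: result = 28

The answer is 28.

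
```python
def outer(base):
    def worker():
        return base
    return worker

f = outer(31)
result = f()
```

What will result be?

Step 1: outer(31) creates closure capturing base = 31.
Step 2: f() returns the captured base = 31.
Step 3: result = 31

The answer is 31.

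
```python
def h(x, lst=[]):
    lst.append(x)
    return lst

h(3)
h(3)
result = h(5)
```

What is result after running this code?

Step 1: Mutable default argument gotcha! The list [] is created once.
Step 2: Each call appends to the SAME list: [3], [3, 3], [3, 3, 5].
Step 3: result = [3, 3, 5]

The answer is [3, 3, 5].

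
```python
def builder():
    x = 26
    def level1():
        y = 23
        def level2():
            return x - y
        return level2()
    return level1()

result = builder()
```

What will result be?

Step 1: x = 26 in builder. y = 23 in level1.
Step 2: level2() reads x = 26 and y = 23 from enclosing scopes.
Step 3: result = 26 - 23 = 3

The answer is 3.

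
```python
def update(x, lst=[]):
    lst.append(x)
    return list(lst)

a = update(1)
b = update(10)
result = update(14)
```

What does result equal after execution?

Step 1: Default list is shared. list() creates copies for return values.
Step 2: Internal list grows: [1] -> [1, 10] -> [1, 10, 14].
Step 3: result = [1, 10, 14]

The answer is [1, 10, 14].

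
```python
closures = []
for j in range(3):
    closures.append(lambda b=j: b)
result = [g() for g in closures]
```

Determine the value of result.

Step 1: Default arg b=j captures j at each iteration.
Step 2: Each lambda has its own default: 0, 1, ..., 2.
Step 3: result = [0, 1, 2]

The answer is [0, 1, 2].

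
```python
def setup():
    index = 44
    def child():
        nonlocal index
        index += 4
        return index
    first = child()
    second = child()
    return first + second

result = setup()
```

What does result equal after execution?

Step 1: index starts at 44.
Step 2: First call: index = 44 + 4 = 48, returns 48.
Step 3: Second call: index = 48 + 4 = 52, returns 52.
Step 4: result = 48 + 52 = 100

The answer is 100.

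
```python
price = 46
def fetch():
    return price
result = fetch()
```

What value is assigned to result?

Step 1: price = 46 is defined in the global scope.
Step 2: fetch() looks up price. No local price exists, so Python checks the global scope via LEGB rule and finds price = 46.
Step 3: result = 46

The answer is 46.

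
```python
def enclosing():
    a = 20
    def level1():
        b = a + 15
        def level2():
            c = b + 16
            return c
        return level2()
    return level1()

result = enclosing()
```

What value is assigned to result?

Step 1: a = 20. b = a + 15 = 35.
Step 2: c = b + 16 = 35 + 16 = 51.
Step 3: result = 51

The answer is 51.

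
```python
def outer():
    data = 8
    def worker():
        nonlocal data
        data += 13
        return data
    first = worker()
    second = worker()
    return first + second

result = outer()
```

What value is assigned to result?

Step 1: data starts at 8.
Step 2: First call: data = 8 + 13 = 21, returns 21.
Step 3: Second call: data = 21 + 13 = 34, returns 34.
Step 4: result = 21 + 34 = 55

The answer is 55.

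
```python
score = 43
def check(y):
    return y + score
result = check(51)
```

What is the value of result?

Step 1: score = 43 is defined globally.
Step 2: check(51) uses parameter y = 51 and looks up score from global scope = 43.
Step 3: result = 51 + 43 = 94

The answer is 94.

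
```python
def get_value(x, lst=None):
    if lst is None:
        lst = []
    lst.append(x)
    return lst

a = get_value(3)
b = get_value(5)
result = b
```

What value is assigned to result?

Step 1: None default with guard creates a NEW list each call.
Step 2: a = [3] (fresh list). b = [5] (another fresh list).
Step 3: result = [5] (this is the fix for mutable default)

The answer is [5].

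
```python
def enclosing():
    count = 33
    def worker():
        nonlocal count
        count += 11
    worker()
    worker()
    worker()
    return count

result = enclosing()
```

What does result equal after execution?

Step 1: count starts at 33.
Step 2: worker() is called 3 times, each adding 11.
Step 3: count = 33 + 11 * 3 = 66

The answer is 66.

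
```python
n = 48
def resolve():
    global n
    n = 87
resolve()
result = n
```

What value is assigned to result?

Step 1: n = 48 globally.
Step 2: resolve() declares global n and sets it to 87.
Step 3: After resolve(), global n = 87. result = 87

The answer is 87.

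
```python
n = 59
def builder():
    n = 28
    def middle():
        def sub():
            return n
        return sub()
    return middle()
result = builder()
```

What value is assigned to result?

Step 1: builder() defines n = 28. middle() and sub() have no local n.
Step 2: sub() checks local (none), enclosing middle() (none), enclosing builder() and finds n = 28.
Step 3: result = 28

The answer is 28.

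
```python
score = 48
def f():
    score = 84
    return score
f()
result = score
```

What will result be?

Step 1: score = 48 globally.
Step 2: f() creates a LOCAL score = 84 (no global keyword!).
Step 3: The global score is unchanged. result = 48

The answer is 48.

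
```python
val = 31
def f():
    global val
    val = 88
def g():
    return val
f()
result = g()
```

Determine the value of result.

Step 1: val = 31.
Step 2: f() sets global val = 88.
Step 3: g() reads global val = 88. result = 88

The answer is 88.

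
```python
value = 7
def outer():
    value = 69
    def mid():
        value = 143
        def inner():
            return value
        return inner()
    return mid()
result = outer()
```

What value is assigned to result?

Step 1: Three levels of shadowing: global 7, outer 69, mid 143.
Step 2: inner() finds value = 143 in enclosing mid() scope.
Step 3: result = 143

The answer is 143.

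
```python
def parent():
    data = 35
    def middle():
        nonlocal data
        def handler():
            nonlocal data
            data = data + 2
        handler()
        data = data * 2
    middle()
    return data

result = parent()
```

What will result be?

Step 1: data = 35.
Step 2: handler() adds 2: data = 35 + 2 = 37.
Step 3: middle() doubles: data = 37 * 2 = 74.
Step 4: result = 74

The answer is 74.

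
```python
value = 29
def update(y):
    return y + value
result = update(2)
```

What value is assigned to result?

Step 1: value = 29 is defined globally.
Step 2: update(2) uses parameter y = 2 and looks up value from global scope = 29.
Step 3: result = 2 + 29 = 31

The answer is 31.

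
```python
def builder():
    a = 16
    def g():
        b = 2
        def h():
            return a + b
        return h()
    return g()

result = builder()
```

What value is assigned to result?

Step 1: builder() defines a = 16. g() defines b = 2.
Step 2: h() accesses both from enclosing scopes: a = 16, b = 2.
Step 3: result = 16 + 2 = 18

The answer is 18.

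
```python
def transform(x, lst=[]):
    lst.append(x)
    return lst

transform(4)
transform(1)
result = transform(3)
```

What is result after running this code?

Step 1: Mutable default argument gotcha! The list [] is created once.
Step 2: Each call appends to the SAME list: [4], [4, 1], [4, 1, 3].
Step 3: result = [4, 1, 3]

The answer is [4, 1, 3].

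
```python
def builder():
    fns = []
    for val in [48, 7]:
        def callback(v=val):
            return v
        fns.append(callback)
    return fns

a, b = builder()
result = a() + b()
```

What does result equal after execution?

Step 1: Default argument v=val captures val at each iteration.
Step 2: a() returns 48 (captured at first iteration), b() returns 7 (captured at second).
Step 3: result = 48 + 7 = 55

The answer is 55.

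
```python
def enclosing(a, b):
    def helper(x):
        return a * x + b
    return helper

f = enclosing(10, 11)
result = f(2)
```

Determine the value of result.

Step 1: enclosing(10, 11) captures a = 10, b = 11.
Step 2: f(2) computes 10 * 2 + 11 = 31.
Step 3: result = 31

The answer is 31.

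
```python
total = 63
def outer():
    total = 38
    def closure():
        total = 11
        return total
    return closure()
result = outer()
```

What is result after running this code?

Step 1: Three scopes define total: global (63), outer (38), closure (11).
Step 2: closure() has its own local total = 11, which shadows both enclosing and global.
Step 3: result = 11 (local wins in LEGB)

The answer is 11.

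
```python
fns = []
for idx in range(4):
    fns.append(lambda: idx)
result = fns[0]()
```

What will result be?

Step 1: The loop creates 4 lambdas, all referencing the same variable idx.
Step 2: After the loop, idx = 3 (final value).
Step 3: fns[0]() looks up idx at call time and finds 3. This is the late binding gotcha. result = 3

The answer is 3.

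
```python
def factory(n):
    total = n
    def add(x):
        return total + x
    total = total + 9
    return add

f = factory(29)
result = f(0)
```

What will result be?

Step 1: factory(29) sets total = 29, then total = 29 + 9 = 38.
Step 2: Closures capture by reference, so add sees total = 38.
Step 3: f(0) returns 38 + 0 = 38

The answer is 38.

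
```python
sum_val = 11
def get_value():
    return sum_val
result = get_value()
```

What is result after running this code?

Step 1: sum_val = 11 is defined in the global scope.
Step 2: get_value() looks up sum_val. No local sum_val exists, so Python checks the global scope via LEGB rule and finds sum_val = 11.
Step 3: result = 11

The answer is 11.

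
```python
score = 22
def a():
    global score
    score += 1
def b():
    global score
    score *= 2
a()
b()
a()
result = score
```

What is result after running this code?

Step 1: score = 22.
Step 2: a(): score = 22 + 1 = 23.
Step 3: b(): score = 23 * 2 = 46.
Step 4: a(): score = 46 + 1 = 47

The answer is 47.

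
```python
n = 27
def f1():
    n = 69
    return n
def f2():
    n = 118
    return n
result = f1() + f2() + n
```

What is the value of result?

Step 1: Each function shadows global n with its own local.
Step 2: f1() returns 69, f2() returns 118.
Step 3: Global n = 27 is unchanged. result = 69 + 118 + 27 = 214

The answer is 214.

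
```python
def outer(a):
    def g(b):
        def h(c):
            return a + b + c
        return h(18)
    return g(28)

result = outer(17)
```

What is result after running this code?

Step 1: a = 17, b = 28, c = 18 across three nested scopes.
Step 2: h() accesses all three via LEGB rule.
Step 3: result = 17 + 28 + 18 = 63

The answer is 63.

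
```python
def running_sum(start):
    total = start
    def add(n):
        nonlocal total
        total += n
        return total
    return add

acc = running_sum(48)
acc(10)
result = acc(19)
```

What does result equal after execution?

Step 1: running_sum(48) creates closure with total = 48.
Step 2: First acc(10): total = 48 + 10 = 58.
Step 3: Second acc(19): total = 58 + 19 = 77. result = 77

The answer is 77.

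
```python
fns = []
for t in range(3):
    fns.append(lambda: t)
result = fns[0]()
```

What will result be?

Step 1: The loop creates 3 lambdas, all referencing the same variable t.
Step 2: After the loop, t = 2 (final value).
Step 3: fns[0]() looks up t at call time and finds 2. This is the late binding gotcha. result = 2

The answer is 2.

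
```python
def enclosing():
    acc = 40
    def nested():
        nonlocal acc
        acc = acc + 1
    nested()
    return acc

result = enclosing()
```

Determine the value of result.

Step 1: enclosing() sets acc = 40.
Step 2: nested() uses nonlocal to modify acc in enclosing's scope: acc = 40 + 1 = 41.
Step 3: enclosing() returns the modified acc = 41

The answer is 41.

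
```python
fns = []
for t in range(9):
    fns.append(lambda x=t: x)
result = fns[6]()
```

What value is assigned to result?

Step 1: Default argument x=t captures t's value at each iteration.
Step 2: fns[6] captured x = 6 when t was 6.
Step 3: result = 6

The answer is 6.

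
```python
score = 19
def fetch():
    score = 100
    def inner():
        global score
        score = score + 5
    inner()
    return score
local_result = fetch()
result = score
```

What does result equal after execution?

Step 1: Global score = 19. fetch() creates local score = 100.
Step 2: inner() declares global score and adds 5: global score = 19 + 5 = 24.
Step 3: fetch() returns its local score = 100 (unaffected by inner).
Step 4: result = global score = 24

The answer is 24.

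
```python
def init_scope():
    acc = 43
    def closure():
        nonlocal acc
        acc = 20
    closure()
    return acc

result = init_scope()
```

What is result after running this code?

Step 1: init_scope() sets acc = 43.
Step 2: closure() uses nonlocal to reassign acc = 20.
Step 3: result = 20

The answer is 20.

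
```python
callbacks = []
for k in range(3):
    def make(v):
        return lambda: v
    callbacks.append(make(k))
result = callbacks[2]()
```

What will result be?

Step 1: make(k) creates a new scope capturing v = k at call time.
Step 2: callbacks[2] = make(2), so its lambda captures v = 2.
Step 3: result = 2 (closure factory fixes late binding)

The answer is 2.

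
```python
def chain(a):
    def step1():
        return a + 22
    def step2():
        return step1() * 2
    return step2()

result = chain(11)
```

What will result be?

Step 1: chain(11) captures a = 11.
Step 2: step2() calls step1() which returns 11 + 22 = 33.
Step 3: step2() returns 33 * 2 = 66

The answer is 66.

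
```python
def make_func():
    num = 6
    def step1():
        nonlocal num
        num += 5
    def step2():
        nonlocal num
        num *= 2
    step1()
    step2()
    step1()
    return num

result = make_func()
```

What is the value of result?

Step 1: num = 6.
Step 2: step1(): num = 6 + 5 = 11.
Step 3: step2(): num = 11 * 2 = 22.
Step 4: step1(): num = 22 + 5 = 27. result = 27

The answer is 27.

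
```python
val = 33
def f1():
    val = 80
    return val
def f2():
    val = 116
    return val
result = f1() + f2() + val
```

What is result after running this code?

Step 1: Each function shadows global val with its own local.
Step 2: f1() returns 80, f2() returns 116.
Step 3: Global val = 33 is unchanged. result = 80 + 116 + 33 = 229

The answer is 229.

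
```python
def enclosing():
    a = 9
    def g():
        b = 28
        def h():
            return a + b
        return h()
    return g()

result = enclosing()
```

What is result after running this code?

Step 1: enclosing() defines a = 9. g() defines b = 28.
Step 2: h() accesses both from enclosing scopes: a = 9, b = 28.
Step 3: result = 9 + 28 = 37

The answer is 37.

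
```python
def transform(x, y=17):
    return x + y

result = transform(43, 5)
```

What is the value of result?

Step 1: transform(43, 5) overrides default y with 5.
Step 2: Returns 43 + 5 = 48.
Step 3: result = 48

The answer is 48.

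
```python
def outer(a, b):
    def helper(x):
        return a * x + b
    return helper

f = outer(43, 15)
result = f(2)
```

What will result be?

Step 1: outer(43, 15) captures a = 43, b = 15.
Step 2: f(2) computes 43 * 2 + 15 = 101.
Step 3: result = 101

The answer is 101.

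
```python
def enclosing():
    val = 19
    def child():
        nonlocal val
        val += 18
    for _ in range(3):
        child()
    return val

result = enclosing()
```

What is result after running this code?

Step 1: val = 19.
Step 2: child() is called 3 times in a loop, each adding 18 via nonlocal.
Step 3: val = 19 + 18 * 3 = 73

The answer is 73.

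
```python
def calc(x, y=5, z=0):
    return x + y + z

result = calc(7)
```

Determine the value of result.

Step 1: calc(7) uses defaults y = 5, z = 0.
Step 2: Returns 7 + 5 + 0 = 12.
Step 3: result = 12

The answer is 12.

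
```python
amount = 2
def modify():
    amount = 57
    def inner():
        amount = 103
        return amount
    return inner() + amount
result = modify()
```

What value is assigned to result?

Step 1: modify() has local amount = 57. inner() has local amount = 103.
Step 2: inner() returns its local amount = 103.
Step 3: modify() returns 103 + its own amount (57) = 160

The answer is 160.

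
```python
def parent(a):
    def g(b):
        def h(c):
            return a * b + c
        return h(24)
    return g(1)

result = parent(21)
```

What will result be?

Step 1: a = 21, b = 1, c = 24.
Step 2: h() computes a * b + c = 21 * 1 + 24 = 45.
Step 3: result = 45

The answer is 45.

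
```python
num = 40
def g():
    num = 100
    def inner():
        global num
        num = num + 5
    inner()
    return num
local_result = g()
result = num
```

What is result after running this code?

Step 1: Global num = 40. g() creates local num = 100.
Step 2: inner() declares global num and adds 5: global num = 40 + 5 = 45.
Step 3: g() returns its local num = 100 (unaffected by inner).
Step 4: result = global num = 45

The answer is 45.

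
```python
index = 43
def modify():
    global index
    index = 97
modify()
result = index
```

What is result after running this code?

Step 1: index = 43 globally.
Step 2: modify() declares global index and sets it to 97.
Step 3: After modify(), global index = 97. result = 97

The answer is 97.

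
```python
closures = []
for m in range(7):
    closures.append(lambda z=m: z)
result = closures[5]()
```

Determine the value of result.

Step 1: Default argument z=m captures m's value at each iteration.
Step 2: closures[5] captured z = 5 when m was 5.
Step 3: result = 5

The answer is 5.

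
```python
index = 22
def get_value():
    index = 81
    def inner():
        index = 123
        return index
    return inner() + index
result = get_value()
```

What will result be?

Step 1: get_value() has local index = 81. inner() has local index = 123.
Step 2: inner() returns its local index = 123.
Step 3: get_value() returns 123 + its own index (81) = 204

The answer is 204.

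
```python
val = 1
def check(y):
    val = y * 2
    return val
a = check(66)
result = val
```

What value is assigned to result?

Step 1: Global val = 1.
Step 2: check(66) creates local val = 66 * 2 = 132.
Step 3: Global val unchanged because no global keyword. result = 1

The answer is 1.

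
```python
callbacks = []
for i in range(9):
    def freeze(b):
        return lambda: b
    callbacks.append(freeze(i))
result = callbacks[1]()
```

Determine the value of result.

Step 1: freeze(i) creates a new scope capturing b = i at call time.
Step 2: callbacks[1] = freeze(1), so its lambda captures b = 1.
Step 3: result = 1 (closure factory fixes late binding)

The answer is 1.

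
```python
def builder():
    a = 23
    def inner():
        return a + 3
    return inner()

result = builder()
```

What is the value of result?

Step 1: builder() defines a = 23.
Step 2: inner() reads a = 23 from enclosing scope, returns 23 + 3 = 26.
Step 3: result = 26

The answer is 26.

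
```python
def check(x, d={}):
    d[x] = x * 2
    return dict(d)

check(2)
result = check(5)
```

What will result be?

Step 1: Mutable default dict is shared across calls.
Step 2: First call adds 2: 4. Second call adds 5: 10.
Step 3: result = {2: 4, 5: 10}

The answer is {2: 4, 5: 10}.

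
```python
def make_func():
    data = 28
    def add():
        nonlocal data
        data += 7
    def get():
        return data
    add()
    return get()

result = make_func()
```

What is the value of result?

Step 1: data = 28. add() modifies it via nonlocal, get() reads it.
Step 2: add() makes data = 28 + 7 = 35.
Step 3: get() returns 35. result = 35

The answer is 35.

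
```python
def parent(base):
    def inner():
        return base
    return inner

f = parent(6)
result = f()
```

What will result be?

Step 1: parent(6) creates closure capturing base = 6.
Step 2: f() returns the captured base = 6.
Step 3: result = 6

The answer is 6.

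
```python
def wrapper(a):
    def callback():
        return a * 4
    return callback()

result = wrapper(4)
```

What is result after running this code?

Step 1: wrapper(4) binds parameter a = 4.
Step 2: callback() accesses a = 4 from enclosing scope.
Step 3: result = 4 * 4 = 16

The answer is 16.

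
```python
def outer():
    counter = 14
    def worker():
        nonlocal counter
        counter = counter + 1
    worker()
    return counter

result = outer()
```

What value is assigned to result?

Step 1: outer() sets counter = 14.
Step 2: worker() uses nonlocal to modify counter in outer's scope: counter = 14 + 1 = 15.
Step 3: outer() returns the modified counter = 15

The answer is 15.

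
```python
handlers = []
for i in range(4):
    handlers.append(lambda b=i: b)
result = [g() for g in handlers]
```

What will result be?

Step 1: Default arg b=i captures i at each iteration.
Step 2: Each lambda has its own default: 0, 1, ..., 3.
Step 3: result = [0, 1, 2, 3]

The answer is [0, 1, 2, 3].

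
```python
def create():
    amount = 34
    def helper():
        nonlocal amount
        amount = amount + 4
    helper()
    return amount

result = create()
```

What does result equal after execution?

Step 1: create() sets amount = 34.
Step 2: helper() uses nonlocal to modify amount in create's scope: amount = 34 + 4 = 38.
Step 3: create() returns the modified amount = 38

The answer is 38.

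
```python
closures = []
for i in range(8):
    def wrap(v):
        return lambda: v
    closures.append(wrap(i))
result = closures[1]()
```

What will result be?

Step 1: wrap(i) creates a new scope capturing v = i at call time.
Step 2: closures[1] = wrap(1), so its lambda captures v = 1.
Step 3: result = 1 (closure factory fixes late binding)

The answer is 1.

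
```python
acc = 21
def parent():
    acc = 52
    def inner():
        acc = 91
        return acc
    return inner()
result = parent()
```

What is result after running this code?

Step 1: Three scopes define acc: global (21), parent (52), inner (91).
Step 2: inner() has its own local acc = 91, which shadows both enclosing and global.
Step 3: result = 91 (local wins in LEGB)

The answer is 91.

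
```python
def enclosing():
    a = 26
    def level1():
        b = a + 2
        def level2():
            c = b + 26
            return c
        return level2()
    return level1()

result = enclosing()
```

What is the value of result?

Step 1: a = 26. b = a + 2 = 28.
Step 2: c = b + 26 = 28 + 26 = 54.
Step 3: result = 54

The answer is 54.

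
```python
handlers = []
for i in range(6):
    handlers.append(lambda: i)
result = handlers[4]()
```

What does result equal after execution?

Step 1: The loop creates 6 lambdas, all referencing the same variable i.
Step 2: After the loop, i = 5 (final value).
Step 3: handlers[4]() looks up i at call time and finds 5. This is the late binding gotcha. result = 5

The answer is 5.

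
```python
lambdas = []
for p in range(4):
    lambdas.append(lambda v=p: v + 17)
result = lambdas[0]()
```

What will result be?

Step 1: Default argument v=p captures p's value at definition time.
Step 2: lambdas[0] was defined when p = 0, so v defaults to 0.
Step 3: result = 0 + 17 = 17 (default arg fixes the late binding issue)

The answer is 17.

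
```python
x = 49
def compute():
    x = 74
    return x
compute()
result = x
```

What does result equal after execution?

Step 1: x = 49 globally.
Step 2: compute() creates a LOCAL x = 74 (no global keyword!).
Step 3: The global x is unchanged. result = 49

The answer is 49.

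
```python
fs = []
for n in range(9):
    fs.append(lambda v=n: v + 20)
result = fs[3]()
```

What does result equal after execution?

Step 1: Default argument v=n captures n's value at definition time.
Step 2: fs[3] was defined when n = 3, so v defaults to 3.
Step 3: result = 3 + 20 = 23 (default arg fixes the late binding issue)

The answer is 23.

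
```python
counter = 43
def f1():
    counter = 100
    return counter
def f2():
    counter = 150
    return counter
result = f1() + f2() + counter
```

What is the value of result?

Step 1: Each function shadows global counter with its own local.
Step 2: f1() returns 100, f2() returns 150.
Step 3: Global counter = 43 is unchanged. result = 100 + 150 + 43 = 293

The answer is 293.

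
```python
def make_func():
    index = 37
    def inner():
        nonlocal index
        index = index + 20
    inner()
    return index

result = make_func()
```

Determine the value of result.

Step 1: make_func() sets index = 37.
Step 2: inner() uses nonlocal to modify index in make_func's scope: index = 37 + 20 = 57.
Step 3: make_func() returns the modified index = 57

The answer is 57.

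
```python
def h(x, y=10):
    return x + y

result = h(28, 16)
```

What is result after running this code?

Step 1: h(28, 16) overrides default y with 16.
Step 2: Returns 28 + 16 = 44.
Step 3: result = 44

The answer is 44.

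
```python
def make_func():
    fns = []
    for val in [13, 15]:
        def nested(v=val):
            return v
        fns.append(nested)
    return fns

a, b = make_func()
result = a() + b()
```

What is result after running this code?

Step 1: Default argument v=val captures val at each iteration.
Step 2: a() returns 13 (captured at first iteration), b() returns 15 (captured at second).
Step 3: result = 13 + 15 = 28

The answer is 28.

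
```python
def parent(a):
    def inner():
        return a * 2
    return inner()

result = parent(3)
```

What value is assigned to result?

Step 1: parent(3) binds parameter a = 3.
Step 2: inner() accesses a = 3 from enclosing scope.
Step 3: result = 3 * 2 = 6

The answer is 6.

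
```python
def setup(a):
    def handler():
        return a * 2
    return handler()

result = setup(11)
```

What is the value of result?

Step 1: setup(11) binds parameter a = 11.
Step 2: handler() accesses a = 11 from enclosing scope.
Step 3: result = 11 * 2 = 22

The answer is 22.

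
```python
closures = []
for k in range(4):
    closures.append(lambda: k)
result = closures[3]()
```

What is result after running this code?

Step 1: The loop creates 4 lambdas, all referencing the same variable k.
Step 2: After the loop, k = 3 (final value).
Step 3: closures[3]() looks up k at call time and finds 3. This is the late binding gotcha. result = 3

The answer is 3.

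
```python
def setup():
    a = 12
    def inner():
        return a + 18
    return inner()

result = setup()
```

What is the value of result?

Step 1: setup() defines a = 12.
Step 2: inner() reads a = 12 from enclosing scope, returns 12 + 18 = 30.
Step 3: result = 30

The answer is 30.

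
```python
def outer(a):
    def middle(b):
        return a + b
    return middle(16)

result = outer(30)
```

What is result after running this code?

Step 1: outer(30) passes a = 30.
Step 2: middle(16) has b = 16, reads a = 30 from enclosing.
Step 3: result = 30 + 16 = 46

The answer is 46.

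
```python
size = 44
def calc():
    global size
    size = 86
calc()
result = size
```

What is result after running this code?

Step 1: size = 44 globally.
Step 2: calc() declares global size and sets it to 86.
Step 3: After calc(), global size = 86. result = 86

The answer is 86.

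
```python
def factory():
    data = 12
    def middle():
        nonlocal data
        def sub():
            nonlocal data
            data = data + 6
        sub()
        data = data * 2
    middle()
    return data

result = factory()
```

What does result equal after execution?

Step 1: data = 12.
Step 2: sub() adds 6: data = 12 + 6 = 18.
Step 3: middle() doubles: data = 18 * 2 = 36.
Step 4: result = 36

The answer is 36.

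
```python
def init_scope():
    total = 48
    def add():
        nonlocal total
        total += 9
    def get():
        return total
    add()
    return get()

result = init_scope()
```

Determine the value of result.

Step 1: total = 48. add() modifies it via nonlocal, get() reads it.
Step 2: add() makes total = 48 + 9 = 57.
Step 3: get() returns 57. result = 57

The answer is 57.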